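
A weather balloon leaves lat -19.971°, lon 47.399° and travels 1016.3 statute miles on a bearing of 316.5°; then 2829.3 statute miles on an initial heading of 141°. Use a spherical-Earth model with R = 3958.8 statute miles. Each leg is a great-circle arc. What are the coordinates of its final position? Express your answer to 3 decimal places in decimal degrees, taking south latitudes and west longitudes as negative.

latitude -38.445°, longitude 68.982°

Apply the spherical direct solution leg by leg, carrying full precision between legs.
Leg 1: from (-19.971°, 47.399°), δ = 1016.3/3958.8 = 0.256719 rad, θ = 316.5° → φ = -9.047°, λ = 37.205°.
Leg 2: from (-9.047°, 37.205°), δ = 2829.3/3958.8 = 0.714686 rad, θ = 141° → φ = -38.445°, λ = 68.982°.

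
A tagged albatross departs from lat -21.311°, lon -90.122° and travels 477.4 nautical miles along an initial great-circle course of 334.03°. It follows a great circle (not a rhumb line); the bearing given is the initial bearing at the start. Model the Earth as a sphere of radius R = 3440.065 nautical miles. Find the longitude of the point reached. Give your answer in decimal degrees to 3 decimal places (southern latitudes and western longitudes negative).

The arc subtends δ = 477.4/3440.065 = 0.138776 rad at the centre.
Start latitude φ₁ = -0.371947 rad; initial bearing θ = 5.829923 rad.
sin φ₂ = sin φ₁ cos δ + cos φ₁ sin δ cos θ = (-0.363430)(0.990386) + (0.931621)(0.138331)(0.899023) = -0.244077
φ₂ = asin(-0.244077) = -0.246567 rad = -14.127°.
Then Δλ = atan2(-0.056433, 0.901681) = -0.062505 rad, from sin θ sin δ cos φ₁ over cos δ − sin φ₁ sin φ₂.
λ₂ = -90.122° + -3.581° = -93.703°.

longitude -93.703°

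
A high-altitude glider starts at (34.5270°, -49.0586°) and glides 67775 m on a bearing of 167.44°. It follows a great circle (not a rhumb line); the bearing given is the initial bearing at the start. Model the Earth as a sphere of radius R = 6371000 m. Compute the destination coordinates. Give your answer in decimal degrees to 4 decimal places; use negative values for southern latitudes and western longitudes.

latitude 33.9320°, longitude -48.8989°

Angular distance δ = d/R = 67775 / 6371000 = 0.010638 rad.
Start latitude φ₁ = 0.602610 rad; initial bearing θ = 2.922379 rad.
sin φ₂ = sin φ₁ cos δ + cos φ₁ sin δ cos θ = (0.566795)(0.999943) + (0.823859)(0.010638)(-0.976069) = 0.558208
φ₂ = asin(0.558208) = 0.592225 rad = 33.9320°.
Δλ = atan2( sin θ sin δ cos φ₁ , cos δ − sin φ₁ sin φ₂ ) = atan2(0.001906, 0.683554) = 0.002788 rad = 0.1597°.
λ₂ = λ₁ + Δλ = -48.8989°.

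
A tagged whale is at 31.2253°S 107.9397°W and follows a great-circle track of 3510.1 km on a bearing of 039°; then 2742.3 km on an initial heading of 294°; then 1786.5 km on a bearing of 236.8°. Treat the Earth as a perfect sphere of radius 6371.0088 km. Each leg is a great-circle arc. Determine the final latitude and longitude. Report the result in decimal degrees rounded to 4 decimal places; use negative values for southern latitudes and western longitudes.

latitude -4.0456°, longitude -124.5306°

Apply the spherical direct solution leg by leg, carrying full precision between legs.
Leg 1: from (-31.2253°, -107.9397°), δ = 3510.1/6371.0088 = 0.550949 rad, θ = 39° → φ = -5.3822°, λ = -88.6160°.
Leg 2: from (-5.3822°, -88.6160°), δ = 2742.3/6371.0088 = 0.430434 rad, θ = 294° → φ = 4.8028°, λ = -111.1067°.
Leg 3: from (4.8028°, -111.1067°), δ = 1786.5/6371.0088 = 0.280411 rad, θ = 236.8° → φ = -4.0456°, λ = -124.5306°.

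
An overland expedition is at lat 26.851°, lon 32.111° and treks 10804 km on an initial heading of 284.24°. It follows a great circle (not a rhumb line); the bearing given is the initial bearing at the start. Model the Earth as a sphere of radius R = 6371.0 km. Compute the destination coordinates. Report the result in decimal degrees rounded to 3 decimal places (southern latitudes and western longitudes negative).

δ = 10804/6371 = 1.695809 rad (97.1627°).
Start latitude φ₁ = 0.468638 rad; initial bearing θ = 4.960924 rad.
Destination latitude: φ₂ = arcsin( sin φ₁ cos δ + cos φ₁ sin δ cos θ ) = arcsin(0.161433) = 9.290°.
Δλ = atan2( sin θ sin δ cos φ₁ , cos δ − sin φ₁ sin φ₂ ) = atan2(-0.858022, -0.197602) = -1.797149 rad = -102.969°.
λ₂ = 32.111° + -102.969° = -70.858°.

latitude 9.290°, longitude -70.858°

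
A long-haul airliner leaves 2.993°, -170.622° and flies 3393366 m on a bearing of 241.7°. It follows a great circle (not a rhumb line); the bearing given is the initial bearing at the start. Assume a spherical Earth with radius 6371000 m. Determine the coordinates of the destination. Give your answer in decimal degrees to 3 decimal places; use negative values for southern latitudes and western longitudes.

latitude -11.270°, longitude 162.255°

The arc subtends δ = 3393366/6371000 = 0.532627 rad at the centre.
Converting: φ₁ = 0.052238 rad, θ = 4.218461 rad.
Destination latitude: φ₂ = arcsin( sin φ₁ cos δ + cos φ₁ sin δ cos θ ) = arcsin(-0.195432) = -11.270°.
For the longitude increment, Δλ = atan2( sin θ sin δ cos φ₁, cos δ − sin φ₁ sin φ₂ ) = atan2(-0.446495, 0.871680) = -27.123°.
λ₂ = -170.622° + -27.123° = -197.745°, normalized to (−180°, 180°] → 162.255°.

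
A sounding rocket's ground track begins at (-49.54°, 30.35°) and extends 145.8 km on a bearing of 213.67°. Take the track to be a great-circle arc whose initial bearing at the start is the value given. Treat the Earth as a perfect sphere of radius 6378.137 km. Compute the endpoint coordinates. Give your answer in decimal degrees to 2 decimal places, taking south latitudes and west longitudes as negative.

latitude -50.62°, longitude 29.21°

Angular distance δ = d/R = 145.8 / 6378.137 = 0.022859 rad.
With φ₁ = -49.54° = -0.864636 rad and θ = 213.67° = 3.729245 rad:
Applying the spherical law of cosines for sides, sin φ₂ = sin φ₁ cos δ + cos φ₁ sin δ cos θ = -0.773005, so φ₂ = -50.62°.
Then Δλ = atan2(-0.008223, 0.411591) = -0.019977 rad, from sin θ sin δ cos φ₁ over cos δ − sin φ₁ sin φ₂.
Hence λ₂ = 30.35° + -1.14° = 29.21°.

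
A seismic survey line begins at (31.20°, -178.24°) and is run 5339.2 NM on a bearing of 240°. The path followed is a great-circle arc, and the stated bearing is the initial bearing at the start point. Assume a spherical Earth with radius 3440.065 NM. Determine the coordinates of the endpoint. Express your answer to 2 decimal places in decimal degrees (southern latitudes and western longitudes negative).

Angular distance δ = d/R = 5339.2 / 3440.065 = 1.552064 rad.
Start latitude φ₁ = 0.544543 rad; initial bearing θ = 4.188790 rad.
sin φ₂ = sin φ₁ cos δ + cos φ₁ sin δ cos θ = (0.518027)(0.018732) + (0.855364)(0.999825)(-0.500000) = -0.417904
φ₂ = asin(-0.417904) = -0.431137 rad = -24.70°.
Δλ = atan2( sin θ sin δ cos φ₁ , cos δ − sin φ₁ sin φ₂ ) = atan2(-0.740637, 0.235217) = -1.263284 rad = -72.38°.
λ₂ = -178.24° + -72.38° = -250.62°, normalized to (−180°, 180°] → 109.38°.

latitude -24.70°, longitude 109.38°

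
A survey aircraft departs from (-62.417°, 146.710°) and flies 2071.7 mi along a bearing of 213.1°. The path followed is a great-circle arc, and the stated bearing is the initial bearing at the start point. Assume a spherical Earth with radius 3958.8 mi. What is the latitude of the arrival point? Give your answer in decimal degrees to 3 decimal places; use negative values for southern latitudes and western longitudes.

δ = 2071.7/3958.8 = 0.523315 rad (29.9837°).
Start latitude φ₁ = -1.089382 rad; initial bearing θ = 3.719297 rad.
sin φ₂ = sin φ₁ cos δ + cos φ₁ sin δ cos θ = (-0.886341)(0.866167) + (0.463033)(0.499754)(-0.837719) = -0.961570
φ₂ = asin(-0.961570) = -1.292664 rad = -74.064°.
Δλ = atan2( sin θ sin δ cos φ₁ , cos δ − sin φ₁ sin φ₂ ) = atan2(-0.126370, 0.013888) = -1.461333 rad = -83.728°.
λ₂ = 146.710° + -83.728° = 62.982°.

latitude -74.064°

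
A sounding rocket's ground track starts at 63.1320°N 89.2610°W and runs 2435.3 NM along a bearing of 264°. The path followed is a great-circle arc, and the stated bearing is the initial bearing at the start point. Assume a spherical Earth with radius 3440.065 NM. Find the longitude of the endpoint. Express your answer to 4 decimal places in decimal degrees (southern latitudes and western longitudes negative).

Central angle δ = d/R = 0.707923 rad.
Converting: φ₁ = 1.101861 rad, θ = 4.607669 rad.
Destination latitude: φ₂ = arcsin( sin φ₁ cos δ + cos φ₁ sin δ cos θ ) = arcsin(0.646985) = 40.3147°.
For the longitude increment, Δλ = atan2( sin θ sin δ cos φ₁, cos δ − sin φ₁ sin φ₂ ) = atan2(-0.292265, 0.182571) = -58.0079°.
λ₂ = λ₁ + Δλ = -147.2689°.

longitude -147.2689°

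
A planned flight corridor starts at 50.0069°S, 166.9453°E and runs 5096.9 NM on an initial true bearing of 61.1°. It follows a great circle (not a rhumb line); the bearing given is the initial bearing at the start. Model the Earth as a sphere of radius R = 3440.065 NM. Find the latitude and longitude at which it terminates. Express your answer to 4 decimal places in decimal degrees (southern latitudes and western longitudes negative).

latitude 13.9542°, longitude -129.0928°

δ = 5096.9/3440.065 = 1.481629 rad (84.8911°).
Converting: φ₁ = -0.872785 rad, θ = 1.066396 rad.
Destination latitude: φ₂ = arcsin( sin φ₁ cos δ + cos φ₁ sin δ cos θ ) = arcsin(0.241147) = 13.9542°.
For the longitude increment, Δλ = atan2( sin θ sin δ cos φ₁, cos δ − sin φ₁ sin φ₂ ) = atan2(0.560422, 0.273797) = 63.9619°.
λ₂ = 166.9453° + 63.9619° = 230.9072°, normalized to (−180°, 180°] → -129.0928°.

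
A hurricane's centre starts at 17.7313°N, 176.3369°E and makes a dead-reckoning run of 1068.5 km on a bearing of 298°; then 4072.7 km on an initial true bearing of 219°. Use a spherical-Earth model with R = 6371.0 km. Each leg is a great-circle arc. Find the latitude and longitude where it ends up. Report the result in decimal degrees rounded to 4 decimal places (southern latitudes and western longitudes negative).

Apply the spherical direct solution leg by leg, carrying full precision between legs.
Leg 1: from (17.7313°, 176.3369°), δ = 1068.5/6371 = 0.167713 rad, θ = 298° → φ = 22.0197°, λ = 167.1889°.
Leg 2: from (22.0197°, 167.1889°), δ = 4072.7/6371 = 0.639256 rad, θ = 219° → φ = -7.4078°, λ = 144.9412°.

latitude -7.4078°, longitude 144.9412°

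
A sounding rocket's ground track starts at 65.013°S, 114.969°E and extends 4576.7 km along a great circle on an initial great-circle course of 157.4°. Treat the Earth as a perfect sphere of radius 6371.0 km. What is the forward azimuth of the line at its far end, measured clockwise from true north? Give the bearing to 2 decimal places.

final bearing 28.18°

Central angle δ = d/R = 0.718364 rad.
Start latitude φ₁ = -1.134691 rad; initial bearing θ = 2.747148 rad.
sin φ₂ = sin φ₁ cos δ + cos φ₁ sin δ cos θ = (-0.906404)(0.752883) + (0.422413)(0.658154)(-0.923210) = -0.939080
φ₂ = asin(-0.939080) = -1.219944 rad = -69.898°.
Then Δλ = atan2(0.106839, -0.098303) = 2.314606 rad, from sin θ sin δ cos φ₁ over cos δ − sin φ₁ sin φ₂.
λ₂ = 114.969° + 132.617° = 247.586°, normalized to (−180°, 180°] → -112.414°.
The forward bearing on arrival equals the back-azimuth from the destination plus 180°.
Back-azimuth from P₂ (-69.90°, -112.41°) to P₁ (-65.01°, 114.97°), with Δλ' = λ₁ − λ₂ = 227.38°: atan2( sin Δλ' cos φ₁ , cos φ₂ sin φ₁ − sin φ₂ cos φ₁ cos Δλ' ) = 208.18°.
Final bearing = (208.18° + 180°) mod 360° = 28.18°.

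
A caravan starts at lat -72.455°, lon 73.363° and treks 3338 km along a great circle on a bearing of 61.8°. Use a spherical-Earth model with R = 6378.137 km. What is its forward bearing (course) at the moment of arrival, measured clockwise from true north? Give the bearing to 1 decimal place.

final bearing 23.9°

The arc subtends δ = 3338/6378.137 = 0.523350 rad at the centre.
With φ₁ = -72.455° = -1.264578 rad and θ = 61.8° = 1.078613 rad:
Applying the spherical law of cosines for sides, sin φ₂ = sin φ₁ cos δ + cos φ₁ sin δ cos θ = -0.754661, so φ₂ = -48.996°.
Then Δλ = atan2(0.132779, 0.146595) = 0.735986 rad, from sin θ sin δ cos φ₁ over cos δ − sin φ₁ sin φ₂.
λ₂ = λ₁ + Δλ = 115.532°.
The forward bearing on arrival equals the back-azimuth from the destination plus 180°.
Back-azimuth from P₂ (-49.0°, 115.5°) to P₁ (-72.5°, 73.4°), with Δλ' = λ₁ − λ₂ = -42.2°: atan2( sin Δλ' cos φ₁ , cos φ₂ sin φ₁ − sin φ₂ cos φ₁ cos Δλ' ) = 203.9°.
Final bearing = (203.9° + 180°) mod 360° = 23.9°.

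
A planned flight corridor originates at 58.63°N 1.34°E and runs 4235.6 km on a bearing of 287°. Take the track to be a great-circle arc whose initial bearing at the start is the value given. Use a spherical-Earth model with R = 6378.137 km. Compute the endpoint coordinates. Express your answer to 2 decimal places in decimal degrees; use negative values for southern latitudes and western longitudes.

The arc subtends δ = 4235.6/6378.137 = 0.664081 rad at the centre.
Start latitude φ₁ = 1.023287 rad; initial bearing θ = 5.009095 rad.
sin φ₂ = sin φ₁ cos δ + cos φ₁ sin δ cos θ = (0.853823)(0.787483) + (0.520563)(0.616336)(0.292372) = 0.766177
φ₂ = asin(0.766177) = 0.872871 rad = 50.01°.
Then Δλ = atan2(-0.306822, 0.133304) = -1.160935 rad, from sin θ sin δ cos φ₁ over cos δ − sin φ₁ sin φ₂.
λ₂ = λ₁ + Δλ = -65.18°.

latitude 50.01°, longitude -65.18°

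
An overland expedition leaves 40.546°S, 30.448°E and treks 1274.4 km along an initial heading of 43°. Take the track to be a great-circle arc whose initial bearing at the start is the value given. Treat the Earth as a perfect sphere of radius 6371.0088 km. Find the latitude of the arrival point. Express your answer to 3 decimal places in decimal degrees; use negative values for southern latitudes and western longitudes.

Angular distance δ = d/R = 1274.4 / 6371.0088 = 0.200031 rad.
Start latitude φ₁ = -0.707661 rad; initial bearing θ = 0.750492 rad.
Applying the spherical law of cosines for sides, sin φ₂ = sin φ₁ cos δ + cos φ₁ sin δ cos θ = -0.526670, so φ₂ = -31.781°.
Then Δλ = atan2(0.102974, 0.637694) = 0.160097 rad, from sin θ sin δ cos φ₁ over cos δ − sin φ₁ sin φ₂.
Hence λ₂ = 30.448° + 9.173° = 39.621°.

latitude -31.781°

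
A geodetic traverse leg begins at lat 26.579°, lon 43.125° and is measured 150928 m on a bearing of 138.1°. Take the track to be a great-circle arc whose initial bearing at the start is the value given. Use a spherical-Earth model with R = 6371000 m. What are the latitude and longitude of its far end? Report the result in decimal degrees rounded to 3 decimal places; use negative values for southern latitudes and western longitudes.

latitude 25.565°, longitude 44.130°

The arc subtends δ = 150928/6371000 = 0.023690 rad at the centre.
Start latitude φ₁ = 0.463891 rad; initial bearing θ = 2.410300 rad.
sin φ₂ = sin φ₁ cos δ + cos φ₁ sin δ cos θ = (0.447431)(0.999719) + (0.894318)(0.023688)(-0.744312) = 0.431538
φ₂ = asin(0.431538) = 0.446197 rad = 25.565°.
For the longitude increment, Δλ = atan2( sin θ sin δ cos φ₁, cos δ − sin φ₁ sin φ₂ ) = atan2(0.014148, 0.806636) = 1.005°.
λ₂ = 43.125° + 1.005° = 44.130°.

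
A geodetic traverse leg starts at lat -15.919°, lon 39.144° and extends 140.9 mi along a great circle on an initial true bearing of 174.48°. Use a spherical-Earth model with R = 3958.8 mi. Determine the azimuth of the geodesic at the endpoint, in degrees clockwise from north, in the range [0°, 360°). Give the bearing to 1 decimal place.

Angular distance δ = d/R = 140.9 / 3958.8 = 0.035592 rad.
With φ₁ = -15.919° = -0.277839 rad and θ = 174.48° = 3.045250 rad:
Applying the spherical law of cosines for sides, sin φ₂ = sin φ₁ cos δ + cos φ₁ sin δ cos θ = -0.308165, so φ₂ = -17.949°.
Then Δλ = atan2(0.003292, 0.914844) = 0.003598 rad, from sin θ sin δ cos φ₁ over cos δ − sin φ₁ sin φ₂.
λ₂ = λ₁ + Δλ = 39.350°.
The forward bearing on arrival equals the back-azimuth from the destination plus 180°.
Back-azimuth from P₂ (-17.9°, 39.4°) to P₁ (-15.9°, 39.1°), with Δλ' = λ₁ − λ₂ = -0.2°: atan2( sin Δλ' cos φ₁ , cos φ₂ sin φ₁ − sin φ₂ cos φ₁ cos Δλ' ) = 354.4°.
Final bearing = (354.4° + 180°) mod 360° = 174.4°.

final bearing 174.4°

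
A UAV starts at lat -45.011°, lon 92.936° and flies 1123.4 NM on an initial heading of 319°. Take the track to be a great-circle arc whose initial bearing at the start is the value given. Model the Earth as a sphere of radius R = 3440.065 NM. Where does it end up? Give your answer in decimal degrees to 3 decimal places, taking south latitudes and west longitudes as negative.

Angular distance δ = d/R = 1123.4 / 3440.065 = 0.326564 rad.
With φ₁ = -45.011° = -0.785590 rad and θ = 319° = 5.567600 rad:
Destination latitude: φ₂ = arcsin( sin φ₁ cos δ + cos φ₁ sin δ cos θ ) = arcsin(-0.498705) = -29.914°.
Then Δλ = atan2(-0.148787, 0.594445) = -0.245257 rad, from sin θ sin δ cos φ₁ over cos δ − sin φ₁ sin φ₂.
Hence λ₂ = 92.936° + -14.052° = 78.884°.

latitude -29.914°, longitude 78.884°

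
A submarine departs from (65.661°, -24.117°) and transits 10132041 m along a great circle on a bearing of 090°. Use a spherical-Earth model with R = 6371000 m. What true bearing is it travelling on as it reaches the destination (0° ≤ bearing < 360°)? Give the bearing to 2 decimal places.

Central angle δ = d/R = 1.590338 rad.
Start latitude φ₁ = 1.146001 rad; initial bearing θ = 1.570796 rad.
sin φ₂ = sin φ₁ cos δ + cos φ₁ sin δ cos θ = (0.911123)(-0.019540) + (0.412135)(0.999809)(0.000000) = -0.017803
φ₂ = asin(-0.017803) = -0.017804 rad = -1.020°.
For the longitude increment, Δλ = atan2( sin θ sin δ cos φ₁, cos δ − sin φ₁ sin φ₂ ) = atan2(0.412056, -0.003319) = 90.461°.
λ₂ = -24.117° + 90.461° = 66.344°.
The forward bearing on arrival equals the back-azimuth from the destination plus 180°.
Back-azimuth from P₂ (-1.02°, 66.34°) to P₁ (65.66°, -24.12°), with Δλ' = λ₁ − λ₂ = -90.46°: atan2( sin Δλ' cos φ₁ , cos φ₂ sin φ₁ − sin φ₂ cos φ₁ cos Δλ' ) = 335.66°.
Final bearing = (335.66° + 180°) mod 360° = 155.66°.

final bearing 155.66°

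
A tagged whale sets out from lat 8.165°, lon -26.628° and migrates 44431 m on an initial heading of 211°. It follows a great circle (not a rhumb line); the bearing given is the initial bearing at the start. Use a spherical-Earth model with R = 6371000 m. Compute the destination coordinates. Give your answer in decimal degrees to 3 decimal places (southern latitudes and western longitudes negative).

Angular distance δ = d/R = 44431 / 6371000 = 0.006974 rad.
Start latitude φ₁ = 0.142506 rad; initial bearing θ = 3.682645 rad.
Applying the spherical law of cosines for sides, sin φ₂ = sin φ₁ cos δ + cos φ₁ sin δ cos θ = 0.136104, so φ₂ = 7.822°.
Δλ = atan2( sin θ sin δ cos φ₁ , cos δ − sin φ₁ sin φ₂ ) = atan2(-0.003555, 0.980646) = -0.003626 rad = -0.208°.
λ₂ = -26.628° + -0.208° = -26.836°.

latitude 7.822°, longitude -26.836°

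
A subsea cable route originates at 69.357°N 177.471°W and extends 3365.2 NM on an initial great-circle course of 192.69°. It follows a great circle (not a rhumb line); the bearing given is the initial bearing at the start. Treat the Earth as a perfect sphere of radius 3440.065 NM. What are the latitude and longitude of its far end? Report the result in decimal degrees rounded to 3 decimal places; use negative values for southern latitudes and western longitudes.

Central angle δ = d/R = 0.978237 rad.
Start latitude φ₁ = 1.210508 rad; initial bearing θ = 3.363075 rad.
Applying the spherical law of cosines for sides, sin φ₂ = sin φ₁ cos δ + cos φ₁ sin δ cos θ = 0.237331, so φ₂ = 13.729°.
For the longitude increment, Δλ = atan2( sin θ sin δ cos φ₁, cos δ − sin φ₁ sin φ₂ ) = atan2(-0.064242, 0.336392) = -10.812°.
λ₂ = -177.471° + -10.812° = -188.283°, normalized to (−180°, 180°] → 171.717°.

latitude 13.729°, longitude 171.717°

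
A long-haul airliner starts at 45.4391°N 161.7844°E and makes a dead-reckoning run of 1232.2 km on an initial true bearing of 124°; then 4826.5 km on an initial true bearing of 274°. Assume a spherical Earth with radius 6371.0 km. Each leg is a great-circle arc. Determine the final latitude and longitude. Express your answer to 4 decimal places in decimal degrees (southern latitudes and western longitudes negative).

Apply the spherical direct solution leg by leg, carrying full precision between legs.
Leg 1: from (45.4391°, 161.7844°), δ = 1232.2/6371 = 0.193408 rad, θ = 124° → φ = 38.5946°, λ = 173.5480°.
Leg 2: from (38.5946°, 173.5480°), δ = 4826.5/6371 = 0.757573 rad, θ = 274° → φ = 29.3841°, λ = 121.6703°.

latitude 29.3841°, longitude 121.6703°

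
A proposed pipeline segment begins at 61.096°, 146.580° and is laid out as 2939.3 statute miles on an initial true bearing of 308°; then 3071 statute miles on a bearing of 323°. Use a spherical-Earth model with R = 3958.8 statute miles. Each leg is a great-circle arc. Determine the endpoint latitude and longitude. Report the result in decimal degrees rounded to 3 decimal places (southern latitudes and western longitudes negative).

Apply the spherical direct solution leg by leg, carrying full precision between legs.
Leg 1: from (61.096°, 146.580°), δ = 2939.3/3958.8 = 0.742472 rad, θ = 308° → φ = 57.802°, λ = 55.690°.
Leg 2: from (57.802°, 55.690°), δ = 3071/3958.8 = 0.775740 rad, θ = 323° → φ = 64.436°, λ = -46.733°.

latitude 64.436°, longitude -46.733°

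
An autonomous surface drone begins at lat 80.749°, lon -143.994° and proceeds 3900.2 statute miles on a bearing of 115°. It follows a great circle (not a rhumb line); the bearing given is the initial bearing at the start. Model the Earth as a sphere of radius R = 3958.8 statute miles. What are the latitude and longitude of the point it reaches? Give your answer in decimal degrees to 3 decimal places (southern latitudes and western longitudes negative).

The arc subtends δ = 3900.2/3958.8 = 0.985198 rad at the centre.
Start latitude φ₁ = 1.409336 rad; initial bearing θ = 2.007129 rad.
Destination latitude: φ₂ = arcsin( sin φ₁ cos δ + cos φ₁ sin δ cos θ ) = arcsin(0.488890) = 29.268°.
Δλ = atan2( sin θ sin δ cos φ₁ , cos δ − sin φ₁ sin φ₂ ) = atan2(0.121422, 0.070167) = 1.046800 rad = 59.977°.
Hence λ₂ = -143.994° + 59.977° = -84.017°.

latitude 29.268°, longitude -84.017°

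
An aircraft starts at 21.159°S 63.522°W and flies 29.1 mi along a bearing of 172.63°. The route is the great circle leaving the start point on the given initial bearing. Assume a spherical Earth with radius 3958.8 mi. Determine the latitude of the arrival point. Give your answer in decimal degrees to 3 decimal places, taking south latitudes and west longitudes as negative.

δ = 29.1/3958.8 = 0.007351 rad (0.4212°).
Converting: φ₁ = -0.369294 rad, θ = 3.012962 rad.
sin φ₂ = sin φ₁ cos δ + cos φ₁ sin δ cos θ = (-0.360957)(0.999973) + (0.932582)(0.007351)(-0.991738) = -0.367746
φ₂ = asin(-0.367746) = -0.376584 rad = -21.577°.
Then Δλ = atan2(0.000879, 0.867232) = 0.001014 rad, from sin θ sin δ cos φ₁ over cos δ − sin φ₁ sin φ₂.
λ₂ = -63.522° + 0.058° = -63.464°.

latitude -21.577°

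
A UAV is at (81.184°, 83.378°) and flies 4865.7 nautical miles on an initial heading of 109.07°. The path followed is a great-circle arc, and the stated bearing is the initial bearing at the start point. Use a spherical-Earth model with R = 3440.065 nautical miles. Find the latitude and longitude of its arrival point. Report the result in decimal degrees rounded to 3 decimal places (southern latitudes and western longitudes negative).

Angular distance δ = d/R = 4865.7 / 3440.065 = 1.414421 rad.
Start latitude φ₁ = 1.416928 rad; initial bearing θ = 1.903631 rad.
sin φ₂ = sin φ₁ cos δ + cos φ₁ sin δ cos θ = (0.988186)(0.155739) + (0.153262)(0.987798)(-0.326723) = 0.104436
φ₂ = asin(0.104436) = 0.104626 rad = 5.995°.
Then Δλ = atan2(0.143083, 0.052537) = 1.218901 rad, from sin θ sin δ cos φ₁ over cos δ − sin φ₁ sin φ₂.
λ₂ = λ₁ + Δλ = 153.216°.

latitude 5.995°, longitude 153.216°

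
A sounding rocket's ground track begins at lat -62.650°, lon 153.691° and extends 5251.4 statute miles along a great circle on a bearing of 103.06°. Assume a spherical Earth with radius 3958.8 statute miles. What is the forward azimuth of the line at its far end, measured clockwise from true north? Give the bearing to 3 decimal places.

final bearing 28.141°

Central angle δ = d/R = 1.326513 rad.
With φ₁ = -62.650° = -1.093449 rad and θ = 103.06° = 1.798736 rad:
Applying the spherical law of cosines for sides, sin φ₂ = sin φ₁ cos δ + cos φ₁ sin δ cos θ = -0.315559, so φ₂ = -18.395°.
For the longitude increment, Δλ = atan2( sin θ sin δ cos φ₁, cos δ − sin φ₁ sin φ₂ ) = atan2(0.434254, -0.038424) = 95.057°.
λ₂ = 153.691° + 95.057° = 248.748°, normalized to (−180°, 180°] → -111.252°.
The forward bearing on arrival equals the back-azimuth from the destination plus 180°.
Back-azimuth from P₂ (-18.395°, -111.252°) to P₁ (-62.650°, 153.691°), with Δλ' = λ₁ − λ₂ = 264.943°: atan2( sin Δλ' cos φ₁ , cos φ₂ sin φ₁ − sin φ₂ cos φ₁ cos Δλ' ) = 208.141°.
Final bearing = (208.141° + 180°) mod 360° = 28.141°.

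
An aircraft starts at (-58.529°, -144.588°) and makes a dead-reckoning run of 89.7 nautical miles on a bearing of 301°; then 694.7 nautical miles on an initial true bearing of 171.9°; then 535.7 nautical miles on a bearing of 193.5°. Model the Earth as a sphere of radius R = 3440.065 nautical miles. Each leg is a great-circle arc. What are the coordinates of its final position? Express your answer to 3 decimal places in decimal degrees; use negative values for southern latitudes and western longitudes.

Apply the spherical direct solution leg by leg, carrying full precision between legs.
Leg 1: from (-58.529°, -144.588°), δ = 89.7/3440.065 = 0.026075 rad, θ = 301° → φ = -57.737°, λ = -146.987°.
Leg 2: from (-57.737°, -146.987°), δ = 694.7/3440.065 = 0.201944 rad, θ = 171.9° → φ = -69.135°, λ = -142.436°.
Leg 3: from (-69.135°, -142.436°), δ = 535.7/3440.065 = 0.155724 rad, θ = 193.5° → φ = -77.642°, λ = -152.176°.

latitude -77.642°, longitude -152.176°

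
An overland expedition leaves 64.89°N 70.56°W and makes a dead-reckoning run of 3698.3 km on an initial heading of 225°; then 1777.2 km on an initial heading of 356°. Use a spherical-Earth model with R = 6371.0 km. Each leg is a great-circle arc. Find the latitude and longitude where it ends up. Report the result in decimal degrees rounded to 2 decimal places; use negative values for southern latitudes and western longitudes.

Apply the spherical direct solution leg by leg, carrying full precision between legs.
Leg 1: from (64.89°, -70.56°), δ = 3698.3/6371 = 0.580490 rad, θ = 225° → φ = 36.34°, λ = -99.34°.
Leg 2: from (36.34°, -99.34°), δ = 1777.2/6371 = 0.278951 rad, θ = 356° → φ = 52.27°, λ = -101.14°.

latitude 52.27°, longitude -101.14°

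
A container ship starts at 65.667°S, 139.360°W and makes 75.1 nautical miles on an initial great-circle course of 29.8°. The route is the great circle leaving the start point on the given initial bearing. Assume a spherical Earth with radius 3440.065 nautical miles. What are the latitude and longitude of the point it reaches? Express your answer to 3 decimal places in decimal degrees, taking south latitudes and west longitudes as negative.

Central angle δ = d/R = 0.021831 rad.
Converting: φ₁ = -1.146105 rad, θ = 0.520108 rad.
Applying the spherical law of cosines for sides, sin φ₂ = sin φ₁ cos δ + cos φ₁ sin δ cos θ = -0.903144, so φ₂ = -64.574°.
Δλ = atan2( sin θ sin δ cos φ₁ , cos δ − sin φ₁ sin φ₂ ) = atan2(0.004470, 0.176848) = 0.025271 rad = 1.448°.
Hence λ₂ = -139.360° + 1.448° = -137.912°.

latitude -64.574°, longitude -137.912°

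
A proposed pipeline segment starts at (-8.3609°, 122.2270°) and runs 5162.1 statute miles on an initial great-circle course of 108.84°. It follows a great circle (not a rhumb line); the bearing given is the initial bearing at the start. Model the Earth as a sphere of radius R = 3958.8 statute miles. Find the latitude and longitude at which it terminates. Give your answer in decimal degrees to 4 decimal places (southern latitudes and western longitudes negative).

δ = 5162.1/3958.8 = 1.303956 rad (74.7112°).
With φ₁ = -8.3609° = -0.145925 rad and θ = 108.84° = 1.899616 rad:
sin φ₂ = sin φ₁ cos δ + cos φ₁ sin δ cos θ = (-0.145408)(0.263685) + (0.989372)(0.964609)(-0.322927) = -0.346529
φ₂ = asin(-0.346529) = -0.353868 rad = -20.2752°.
Then Δλ = atan2(0.903226, 0.213297) = 1.338895 rad, from sin θ sin δ cos φ₁ over cos δ − sin φ₁ sin φ₂.
λ₂ = 122.2270° + 76.7130° = 198.9400°, normalized to (−180°, 180°] → -161.0600°.

latitude -20.2752°, longitude -161.0600°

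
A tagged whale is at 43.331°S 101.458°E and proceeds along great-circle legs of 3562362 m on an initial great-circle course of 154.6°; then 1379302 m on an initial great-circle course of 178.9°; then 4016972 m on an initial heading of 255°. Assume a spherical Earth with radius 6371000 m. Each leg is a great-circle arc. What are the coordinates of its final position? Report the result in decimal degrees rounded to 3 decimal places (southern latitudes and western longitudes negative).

Apply the spherical direct solution leg by leg, carrying full precision between legs.
Leg 1: from (-43.331°, 101.458°), δ = 3562362/6371000 = 0.559153 rad, θ = 154.6° → φ = -68.477°, λ = 139.789°.
Leg 2: from (-68.477°, 139.789°), δ = 1379302/6371000 = 0.216497 rad, θ = 178.9° → φ = -80.876°, λ = 141.279°.
Leg 3: from (-80.876°, 141.279°), δ = 4016972/6371000 = 0.630509 rad, θ = 255° → φ = -55.256°, λ = 49.009°.

latitude -55.256°, longitude 49.009°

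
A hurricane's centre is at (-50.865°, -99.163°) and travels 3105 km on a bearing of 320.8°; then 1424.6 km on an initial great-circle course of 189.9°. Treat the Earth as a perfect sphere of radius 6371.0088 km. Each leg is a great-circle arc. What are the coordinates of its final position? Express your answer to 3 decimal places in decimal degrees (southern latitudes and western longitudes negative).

latitude -39.741°, longitude -121.433°

Apply the spherical direct solution leg by leg, carrying full precision between legs.
Leg 1: from (-50.865°, -99.163°), δ = 3105/6371.0088 = 0.487364 rad, θ = 320.8° → φ = -27.149°, λ = -118.591°.
Leg 2: from (-27.149°, -118.591°), δ = 1424.6/6371.0088 = 0.223607 rad, θ = 189.9° → φ = -39.741°, λ = -121.433°.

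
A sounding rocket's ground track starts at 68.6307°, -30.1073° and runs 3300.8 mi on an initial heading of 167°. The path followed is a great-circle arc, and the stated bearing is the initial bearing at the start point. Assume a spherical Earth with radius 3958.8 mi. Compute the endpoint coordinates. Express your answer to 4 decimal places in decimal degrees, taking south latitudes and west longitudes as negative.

latitude 21.2828°, longitude -19.8095°

Angular distance δ = d/R = 3300.8 / 3958.8 = 0.833788 rad.
Start latitude φ₁ = 1.197832 rad; initial bearing θ = 2.914700 rad.
Applying the spherical law of cosines for sides, sin φ₂ = sin φ₁ cos δ + cos φ₁ sin δ cos θ = 0.362971, so φ₂ = 21.2828°.
Δλ = atan2( sin θ sin δ cos φ₁ , cos δ − sin φ₁ sin φ₂ ) = atan2(0.060695, 0.334058) = 0.179730 rad = 10.2978°.
Hence λ₂ = -30.1073° + 10.2978° = -19.8095°.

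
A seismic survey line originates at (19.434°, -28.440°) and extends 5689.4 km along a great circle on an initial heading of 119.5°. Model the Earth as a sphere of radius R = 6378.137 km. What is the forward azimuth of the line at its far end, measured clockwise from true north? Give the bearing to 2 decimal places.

final bearing 123.85°

Angular distance δ = d/R = 5689.4 / 6378.137 = 0.892016 rad.
Start latitude φ₁ = 0.339187 rad; initial bearing θ = 2.085668 rad.
sin φ₂ = sin φ₁ cos δ + cos φ₁ sin δ cos θ = (0.332721)(0.627844) + (0.943025)(0.778339)(-0.492424) = -0.152539
φ₂ = asin(-0.152539) = -0.153137 rad = -8.774°.
Then Δλ = atan2(0.638835, 0.678597) = 0.755226 rad, from sin θ sin δ cos φ₁ over cos δ − sin φ₁ sin φ₂.
λ₂ = λ₁ + Δλ = 14.831°.
The forward bearing on arrival equals the back-azimuth from the destination plus 180°.
Back-azimuth from P₂ (-8.77°, 14.83°) to P₁ (19.43°, -28.44°), with Δλ' = λ₁ − λ₂ = -43.27°: atan2( sin Δλ' cos φ₁ , cos φ₂ sin φ₁ − sin φ₂ cos φ₁ cos Δλ' ) = 303.85°.
Final bearing = (303.85° + 180°) mod 360° = 123.85°.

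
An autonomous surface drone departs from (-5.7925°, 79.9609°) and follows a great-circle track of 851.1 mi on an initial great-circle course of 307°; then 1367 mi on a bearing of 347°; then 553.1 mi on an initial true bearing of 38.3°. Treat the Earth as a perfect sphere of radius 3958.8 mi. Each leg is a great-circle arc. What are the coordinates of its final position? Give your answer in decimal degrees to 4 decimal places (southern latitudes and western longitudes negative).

Apply the spherical direct solution leg by leg, carrying full precision between legs.
Leg 1: from (-5.7925°, 79.9609°), δ = 851.1/3958.8 = 0.214989 rad, θ = 307° → φ = 1.6693°, λ = 70.1469°.
Leg 2: from (1.6693°, 70.1469°), δ = 1367/3958.8 = 0.345307 rad, θ = 347° → φ = 20.9211°, λ = 65.4711°.
Leg 3: from (20.9211°, 65.4711°), δ = 553.1/3958.8 = 0.139714 rad, θ = 38.3° → φ = 27.1090°, λ = 71.0354°.

latitude 27.1090°, longitude 71.0354°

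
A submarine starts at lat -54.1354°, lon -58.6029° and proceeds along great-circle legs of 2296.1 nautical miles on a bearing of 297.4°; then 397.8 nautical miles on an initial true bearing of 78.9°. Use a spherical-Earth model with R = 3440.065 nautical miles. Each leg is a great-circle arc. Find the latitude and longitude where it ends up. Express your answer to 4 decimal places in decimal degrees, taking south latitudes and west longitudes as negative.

Apply the spherical direct solution leg by leg, carrying full precision between legs.
Leg 1: from (-54.1354°, -58.6029°), δ = 2296.1/3440.065 = 0.667458 rad, θ = 297.4° → φ = -28.0082°, λ = -97.0983°.
Leg 2: from (-28.0082°, -97.0983°), δ = 397.8/3440.065 = 0.115637 rad, θ = 78.9° → φ = -26.5418°, λ = -89.8275°.

latitude -26.5418°, longitude -89.8275°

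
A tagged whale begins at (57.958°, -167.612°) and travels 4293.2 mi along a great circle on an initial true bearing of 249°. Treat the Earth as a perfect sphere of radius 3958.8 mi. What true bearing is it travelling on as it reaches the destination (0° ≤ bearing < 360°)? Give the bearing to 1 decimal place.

δ = 4293.2/3958.8 = 1.084470 rad (62.1356°).
With φ₁ = 57.958° = 1.011558 rad and θ = 249° = 4.345870 rad:
Destination latitude: φ₂ = arcsin( sin φ₁ cos δ + cos φ₁ sin δ cos θ ) = arcsin(0.228096) = 13.185°.
Then Δλ = atan2(-0.437875, 0.274034) = -1.011603 rad, from sin θ sin δ cos φ₁ over cos δ − sin φ₁ sin φ₂.
λ₂ = -167.612° + -57.961° = -225.573°, normalized to (−180°, 180°] → 134.427°.
The forward bearing on arrival equals the back-azimuth from the destination plus 180°.
Back-azimuth from P₂ (13.2°, 134.4°) to P₁ (58.0°, -167.6°), with Δλ' = λ₁ − λ₂ = -302.0°: atan2( sin Δλ' cos φ₁ , cos φ₂ sin φ₁ − sin φ₂ cos φ₁ cos Δλ' ) = 30.6°.
Final bearing = (30.6° + 180°) mod 360° = 210.6°.

final bearing 210.6°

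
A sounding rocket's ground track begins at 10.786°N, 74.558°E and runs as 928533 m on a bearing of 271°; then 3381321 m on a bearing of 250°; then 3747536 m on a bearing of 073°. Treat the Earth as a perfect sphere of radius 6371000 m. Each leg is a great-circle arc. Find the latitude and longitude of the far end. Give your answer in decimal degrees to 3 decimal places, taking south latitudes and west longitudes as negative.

latitude 8.940°, longitude 70.145°

Apply the spherical direct solution leg by leg, carrying full precision between legs.
Leg 1: from (10.786°, 74.558°), δ = 928533/6371000 = 0.145744 rad, θ = 271° → φ = 10.816°, λ = 66.057°.
Leg 2: from (10.816°, 66.057°), δ = 3381321/6371000 = 0.530736 rad, θ = 250° → φ = -0.470°, λ = 37.654°.
Leg 3: from (-0.470°, 37.654°), δ = 3747536/6371000 = 0.588218 rad, θ = 73° → φ = 8.940°, λ = 70.145°.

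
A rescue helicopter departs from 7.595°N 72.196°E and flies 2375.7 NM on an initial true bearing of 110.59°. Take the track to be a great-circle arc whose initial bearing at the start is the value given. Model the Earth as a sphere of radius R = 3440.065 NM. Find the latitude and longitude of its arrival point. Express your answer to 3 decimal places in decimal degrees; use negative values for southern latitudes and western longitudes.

The arc subtends δ = 2375.7/3440.065 = 0.690597 rad at the centre.
With φ₁ = 7.595° = 0.132558 rad and θ = 110.59° = 1.930160 rad:
Destination latitude: φ₂ = arcsin( sin φ₁ cos δ + cos φ₁ sin δ cos θ ) = arcsin(-0.120168) = -6.902°.
Then Δλ = atan2(0.591076, 0.786748) = 0.644326 rad, from sin θ sin δ cos φ₁ over cos δ − sin φ₁ sin φ₂.
Hence λ₂ = 72.196° + 36.917° = 109.113°.

latitude -6.902°, longitude 109.113°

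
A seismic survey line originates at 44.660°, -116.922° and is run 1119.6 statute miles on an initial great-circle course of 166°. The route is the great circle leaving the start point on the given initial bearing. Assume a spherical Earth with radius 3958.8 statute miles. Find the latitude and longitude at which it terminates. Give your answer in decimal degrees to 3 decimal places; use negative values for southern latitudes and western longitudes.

latitude 28.841°, longitude -112.502°

δ = 1119.6/3958.8 = 0.282813 rad (16.2040°).
Converting: φ₁ = 0.779464 rad, θ = 2.897247 rad.
Applying the spherical law of cosines for sides, sin φ₂ = sin φ₁ cos δ + cos φ₁ sin δ cos θ = 0.482380, so φ₂ = 28.841°.
Δλ = atan2( sin θ sin δ cos φ₁ , cos δ − sin φ₁ sin φ₂ ) = atan2(0.048019, 0.621210) = 0.077146 rad = 4.420°.
Hence λ₂ = -116.922° + 4.420° = -112.502°.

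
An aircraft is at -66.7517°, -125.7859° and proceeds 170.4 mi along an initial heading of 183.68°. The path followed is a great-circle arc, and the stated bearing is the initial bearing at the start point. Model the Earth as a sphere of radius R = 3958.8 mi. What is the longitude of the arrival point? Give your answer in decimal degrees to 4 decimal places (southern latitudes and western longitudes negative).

longitude -126.2318°

The arc subtends δ = 170.4/3958.8 = 0.043043 rad at the centre.
Start latitude φ₁ = -1.165037 rad; initial bearing θ = 3.205821 rad.
sin φ₂ = sin φ₁ cos δ + cos φ₁ sin δ cos θ = (-0.918803)(0.999074) + (0.394717)(0.043030)(-0.997938) = -0.934902
φ₂ = asin(-0.934902) = -1.207982 rad = -69.2122°.
Δλ = atan2( sin θ sin δ cos φ₁ , cos δ − sin φ₁ sin φ₂ ) = atan2(-0.001090, 0.140083) = -0.007782 rad = -0.4459°.
Hence λ₂ = -125.7859° + -0.4459° = -126.2318°.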